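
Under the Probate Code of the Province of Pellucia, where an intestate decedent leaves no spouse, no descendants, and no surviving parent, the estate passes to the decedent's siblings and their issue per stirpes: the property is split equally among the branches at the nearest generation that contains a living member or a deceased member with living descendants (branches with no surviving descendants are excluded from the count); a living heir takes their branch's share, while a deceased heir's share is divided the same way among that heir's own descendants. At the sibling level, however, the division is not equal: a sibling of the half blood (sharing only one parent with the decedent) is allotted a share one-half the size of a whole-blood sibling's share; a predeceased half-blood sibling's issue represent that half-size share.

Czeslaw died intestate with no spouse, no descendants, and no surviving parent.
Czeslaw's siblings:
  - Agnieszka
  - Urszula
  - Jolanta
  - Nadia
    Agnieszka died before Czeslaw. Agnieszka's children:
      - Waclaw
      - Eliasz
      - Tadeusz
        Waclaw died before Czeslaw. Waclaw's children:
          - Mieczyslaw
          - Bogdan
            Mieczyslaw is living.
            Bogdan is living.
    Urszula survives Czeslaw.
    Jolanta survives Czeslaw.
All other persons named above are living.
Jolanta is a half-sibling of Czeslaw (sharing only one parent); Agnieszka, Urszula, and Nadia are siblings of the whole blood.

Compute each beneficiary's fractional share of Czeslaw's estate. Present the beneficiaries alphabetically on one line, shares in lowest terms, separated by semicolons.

No spouse, descendants, or parent survives, so the estate passes to Czeslaw's siblings per stirpes.
Half-blood siblings count for one-half the weight of whole-blood siblings at the initial division.
Dividing 1 in proportion to weights (total weight 7/2): Agnieszka (weight 1) → 2/7; Urszula (weight 1) → 2/7; Jolanta (weight 1/2) → 1/7; Nadia (weight 1) → 2/7.
Agnieszka predeceased; the 2/7 allotted to Agnieszka's branch passes to Agnieszka's issue by representation.
The 2/7 is divided into 3 equal shares of 2/21 among Waclaw, Eliasz, Tadeusz.
Waclaw predeceased; the 2/21 allotted to Waclaw's branch passes to Waclaw's issue by representation.
The 2/21 is divided into 2 equal shares of 1/21 among Mieczyslaw, Bogdan.
Mieczyslaw is living and takes 1/21.
Bogdan is living and takes 1/21.
Eliasz is living and takes 2/21.
Tadeusz is living and takes 2/21.
Urszula is living and takes 2/7.
Jolanta is living and takes 1/7.
Nadia is living and takes 2/7.

Bogdan 1/21; Eliasz 2/21; Jolanta 1/7; Mieczyslaw 1/21; Nadia 2/7; Tadeusz 2/21; Urszula 2/7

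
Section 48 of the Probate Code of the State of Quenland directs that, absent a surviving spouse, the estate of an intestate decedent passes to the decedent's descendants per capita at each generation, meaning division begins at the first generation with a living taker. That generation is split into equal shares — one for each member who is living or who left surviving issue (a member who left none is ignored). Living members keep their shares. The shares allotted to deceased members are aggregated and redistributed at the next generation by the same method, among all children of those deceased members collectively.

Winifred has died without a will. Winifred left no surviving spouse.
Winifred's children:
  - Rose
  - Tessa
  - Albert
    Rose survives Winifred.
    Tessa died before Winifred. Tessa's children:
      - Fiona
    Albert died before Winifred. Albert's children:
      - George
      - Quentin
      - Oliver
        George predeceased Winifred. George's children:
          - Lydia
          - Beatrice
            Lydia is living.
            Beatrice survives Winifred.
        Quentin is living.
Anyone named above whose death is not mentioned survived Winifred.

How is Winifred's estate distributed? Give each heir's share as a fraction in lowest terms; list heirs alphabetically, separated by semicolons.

Beatrice 1/12; Fiona 1/6; Lydia 1/12; Oliver 1/6; Quentin 1/6; Rose 1/3

There is no surviving spouse, so the entire estate passes to Winifred's descendants per capita at each generation.
At generation 1 (Rose, Tessa, Albert) there are 3 shares of (1)/3 = 1/3 each.
Living: Rose — each takes 1/3.
Deceased: Tessa and Albert. Their combined 2/3 is pooled and carried to generation 2.
At generation 2 (Fiona, George, Quentin, Oliver) there are 4 shares of (2/3)/4 = 1/6 each.
Living: Fiona, Quentin, and Oliver — each takes 1/6.
Deceased: George. That 1/6 share is carried to generation 3.
At generation 3 (Lydia, Beatrice) there are 2 shares of (1/6)/2 = 1/12 each.
Living: Lydia and Beatrice — each takes 1/12.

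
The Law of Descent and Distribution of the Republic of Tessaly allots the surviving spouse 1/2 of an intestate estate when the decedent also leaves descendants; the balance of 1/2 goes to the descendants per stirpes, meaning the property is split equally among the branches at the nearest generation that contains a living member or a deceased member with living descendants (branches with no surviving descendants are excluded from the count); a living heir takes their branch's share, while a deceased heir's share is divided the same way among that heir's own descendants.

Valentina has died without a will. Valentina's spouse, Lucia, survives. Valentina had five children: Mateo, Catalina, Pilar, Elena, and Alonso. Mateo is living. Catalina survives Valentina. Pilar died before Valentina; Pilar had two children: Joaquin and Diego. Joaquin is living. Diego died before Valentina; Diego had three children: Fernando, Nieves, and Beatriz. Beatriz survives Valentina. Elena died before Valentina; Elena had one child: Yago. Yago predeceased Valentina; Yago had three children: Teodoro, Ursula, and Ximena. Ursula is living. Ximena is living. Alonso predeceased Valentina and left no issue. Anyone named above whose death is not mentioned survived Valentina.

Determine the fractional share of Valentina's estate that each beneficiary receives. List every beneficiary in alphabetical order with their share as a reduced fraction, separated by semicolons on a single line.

Lucia, as surviving spouse, takes 1/2.
The remaining 1/2 passes to Valentina's descendants per stirpes.
Alonso left no surviving issue, so that branch lapses and is disregarded.
The 1/2 is divided into 4 equal shares of 1/8 among Mateo, Catalina, Pilar, Elena.
Mateo is living and takes 1/8.
Catalina is living and takes 1/8.
Pilar predeceased; the 1/8 allotted to Pilar's branch passes to Pilar's issue by representation.
The 1/8 is divided into 2 equal shares of 1/16 among Joaquin, Diego.
Joaquin is living and takes 1/16.
Diego predeceased; the 1/16 allotted to Diego's branch passes to Diego's issue by representation.
The 1/16 is divided into 3 equal shares of 1/48 among Fernando, Nieves, Beatriz.
Fernando is living and takes 1/48.
Nieves is living and takes 1/48.
Beatriz is living and takes 1/48.
Elena predeceased; the 1/8 allotted to Elena's branch passes to Elena's issue by representation.
Yago's line is the sole branch at this level, so the full 1/8 passes to Yago's issue by representation.
The 1/8 is divided into 3 equal shares of 1/24 among Teodoro, Ursula, Ximena.
Teodoro is living and takes 1/24.
Ursula is living and takes 1/24.
Ximena is living and takes 1/24.

Beatriz 1/48; Catalina 1/8; Fernando 1/48; Joaquin 1/16; Lucia 1/2; Mateo 1/8; Nieves 1/48; Teodoro 1/24; Ursula 1/24; Ximena 1/24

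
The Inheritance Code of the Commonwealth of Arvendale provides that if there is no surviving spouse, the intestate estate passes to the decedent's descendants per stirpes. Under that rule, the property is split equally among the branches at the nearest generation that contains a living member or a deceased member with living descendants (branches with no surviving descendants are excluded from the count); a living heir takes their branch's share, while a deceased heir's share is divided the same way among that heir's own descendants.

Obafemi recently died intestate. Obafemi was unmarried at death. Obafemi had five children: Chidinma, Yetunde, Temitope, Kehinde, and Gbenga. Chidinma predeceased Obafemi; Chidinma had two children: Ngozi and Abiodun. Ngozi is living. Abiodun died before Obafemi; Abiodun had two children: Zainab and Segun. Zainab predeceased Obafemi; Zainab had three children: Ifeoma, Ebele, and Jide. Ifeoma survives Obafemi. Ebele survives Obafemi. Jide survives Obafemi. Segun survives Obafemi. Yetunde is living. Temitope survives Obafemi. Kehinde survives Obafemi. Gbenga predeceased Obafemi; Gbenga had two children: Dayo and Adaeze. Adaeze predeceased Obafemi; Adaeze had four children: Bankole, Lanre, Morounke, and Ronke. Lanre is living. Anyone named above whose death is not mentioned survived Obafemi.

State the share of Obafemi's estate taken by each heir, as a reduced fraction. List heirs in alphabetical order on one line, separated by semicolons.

There is no surviving spouse, so the entire estate passes to Obafemi's descendants per stirpes.
The estate is divided into 5 equal shares of 1/5 among Chidinma, Yetunde, Temitope, Kehinde, Gbenga.
Chidinma predeceased; the 1/5 allotted to Chidinma's branch passes to Chidinma's issue by representation.
The 1/5 is divided into 2 equal shares of 1/10 among Ngozi, Abiodun.
Ngozi is living and takes 1/10.
Abiodun predeceased; the 1/10 allotted to Abiodun's branch passes to Abiodun's issue by representation.
The 1/10 is divided into 2 equal shares of 1/20 among Zainab, Segun.
Zainab predeceased; the 1/20 allotted to Zainab's branch passes to Zainab's issue by representation.
The 1/20 is divided into 3 equal shares of 1/60 among Ifeoma, Ebele, Jide.
Ifeoma is living and takes 1/60.
Ebele is living and takes 1/60.
Jide is living and takes 1/60.
Segun is living and takes 1/20.
Yetunde is living and takes 1/5.
Temitope is living and takes 1/5.
Kehinde is living and takes 1/5.
Gbenga predeceased; the 1/5 allotted to Gbenga's branch passes to Gbenga's issue by representation.
The 1/5 is divided into 2 equal shares of 1/10 among Dayo, Adaeze.
Dayo is living and takes 1/10.
Adaeze predeceased; the 1/10 allotted to Adaeze's branch passes to Adaeze's issue by representation.
The 1/10 is divided into 4 equal shares of 1/40 among Bankole, Lanre, Morounke, Ronke.
Bankole is living and takes 1/40.
Lanre is living and takes 1/40.
Morounke is living and takes 1/40.
Ronke is living and takes 1/40.

Bankole 1/40; Dayo 1/10; Ebele 1/60; Ifeoma 1/60; Jide 1/60; Kehinde 1/5; Lanre 1/40; Morounke 1/40; Ngozi 1/10; Ronke 1/40; Segun 1/20; Temitope 1/5; Yetunde 1/5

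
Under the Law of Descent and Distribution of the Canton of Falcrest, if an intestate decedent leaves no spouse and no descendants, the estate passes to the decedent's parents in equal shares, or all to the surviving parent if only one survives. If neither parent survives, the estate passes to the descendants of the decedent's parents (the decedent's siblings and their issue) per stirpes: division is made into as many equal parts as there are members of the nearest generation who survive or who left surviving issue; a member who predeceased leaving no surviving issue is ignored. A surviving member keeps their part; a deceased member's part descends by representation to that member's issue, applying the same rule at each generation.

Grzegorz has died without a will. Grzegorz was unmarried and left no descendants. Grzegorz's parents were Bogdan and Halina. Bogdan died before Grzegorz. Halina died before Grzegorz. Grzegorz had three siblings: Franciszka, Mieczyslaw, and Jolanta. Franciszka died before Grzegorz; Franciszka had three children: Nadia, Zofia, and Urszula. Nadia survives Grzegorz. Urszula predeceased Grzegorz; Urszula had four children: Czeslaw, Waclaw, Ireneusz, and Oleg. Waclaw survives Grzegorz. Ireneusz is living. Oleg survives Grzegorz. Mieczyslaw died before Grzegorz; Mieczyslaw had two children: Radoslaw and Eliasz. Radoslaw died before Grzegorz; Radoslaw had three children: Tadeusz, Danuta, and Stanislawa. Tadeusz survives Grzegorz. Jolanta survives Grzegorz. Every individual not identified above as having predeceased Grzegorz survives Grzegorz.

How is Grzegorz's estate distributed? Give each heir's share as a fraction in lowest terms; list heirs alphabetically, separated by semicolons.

Czeslaw 1/36; Danuta 1/18; Eliasz 1/6; Ireneusz 1/36; Jolanta 1/3; Nadia 1/9; Oleg 1/36; Stanislawa 1/18; Tadeusz 1/18; Waclaw 1/36; Zofia 1/9

Neither parent survives and there are no descendants, so the estate passes to Grzegorz's siblings and their issue per stirpes.
The estate is divided into 3 equal shares of 1/3 among Franciszka, Mieczyslaw, Jolanta.
Franciszka predeceased; the 1/3 allotted to Franciszka's branch passes to Franciszka's issue by representation.
The 1/3 is divided into 3 equal shares of 1/9 among Nadia, Zofia, Urszula.
Nadia is living and takes 1/9.
Zofia is living and takes 1/9.
Urszula predeceased; the 1/9 allotted to Urszula's branch passes to Urszula's issue by representation.
The 1/9 is divided into 4 equal shares of 1/36 among Czeslaw, Waclaw, Ireneusz, Oleg.
Czeslaw is living and takes 1/36.
Waclaw is living and takes 1/36.
Ireneusz is living and takes 1/36.
Oleg is living and takes 1/36.
Mieczyslaw predeceased; the 1/3 allotted to Mieczyslaw's branch passes to Mieczyslaw's issue by representation.
The 1/3 is divided into 2 equal shares of 1/6 among Radoslaw, Eliasz.
Radoslaw predeceased; the 1/6 allotted to Radoslaw's branch passes to Radoslaw's issue by representation.
The 1/6 is divided into 3 equal shares of 1/18 among Tadeusz, Danuta, Stanislawa.
Tadeusz is living and takes 1/18.
Danuta is living and takes 1/18.
Stanislawa is living and takes 1/18.
Eliasz is living and takes 1/6.
Jolanta is living and takes 1/3.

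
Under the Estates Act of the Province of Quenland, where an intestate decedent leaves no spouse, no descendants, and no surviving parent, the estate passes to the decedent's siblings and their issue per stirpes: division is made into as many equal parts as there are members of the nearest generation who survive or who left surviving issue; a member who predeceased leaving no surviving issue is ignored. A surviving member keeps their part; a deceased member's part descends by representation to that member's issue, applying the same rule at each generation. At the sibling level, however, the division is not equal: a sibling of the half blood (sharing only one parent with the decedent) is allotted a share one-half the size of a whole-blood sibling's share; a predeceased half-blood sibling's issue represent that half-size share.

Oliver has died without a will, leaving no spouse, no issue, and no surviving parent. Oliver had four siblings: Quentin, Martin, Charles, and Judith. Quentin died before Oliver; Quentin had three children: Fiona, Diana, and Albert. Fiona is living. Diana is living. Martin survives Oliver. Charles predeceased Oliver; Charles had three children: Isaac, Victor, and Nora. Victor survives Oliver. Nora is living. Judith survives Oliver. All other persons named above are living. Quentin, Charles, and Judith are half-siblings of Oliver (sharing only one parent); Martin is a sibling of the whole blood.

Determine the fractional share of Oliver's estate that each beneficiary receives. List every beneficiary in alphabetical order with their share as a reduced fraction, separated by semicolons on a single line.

Albert 1/15; Diana 1/15; Fiona 1/15; Isaac 1/15; Judith 1/5; Martin 2/5; Nora 1/15; Victor 1/15

No spouse, descendants, or parent survives, so the estate passes to Oliver's siblings per stirpes.
Half-blood siblings count for one-half the weight of whole-blood siblings at the initial division.
Dividing 1 in proportion to weights (total weight 5/2): Quentin (weight 1/2) → 1/5; Martin (weight 1) → 2/5; Charles (weight 1/2) → 1/5; Judith (weight 1/2) → 1/5.
Quentin predeceased; the 1/5 allotted to Quentin's branch passes to Quentin's issue by representation.
The 1/5 is divided into 3 equal shares of 1/15 among Fiona, Diana, Albert.
Fiona is living and takes 1/15.
Diana is living and takes 1/15.
Albert is living and takes 1/15.
Martin is living and takes 2/5.
Charles predeceased; the 1/5 allotted to Charles's branch passes to Charles's issue by representation.
The 1/5 is divided into 3 equal shares of 1/15 among Isaac, Victor, Nora.
Isaac is living and takes 1/15.
Victor is living and takes 1/15.
Nora is living and takes 1/15.
Judith is living and takes 1/5.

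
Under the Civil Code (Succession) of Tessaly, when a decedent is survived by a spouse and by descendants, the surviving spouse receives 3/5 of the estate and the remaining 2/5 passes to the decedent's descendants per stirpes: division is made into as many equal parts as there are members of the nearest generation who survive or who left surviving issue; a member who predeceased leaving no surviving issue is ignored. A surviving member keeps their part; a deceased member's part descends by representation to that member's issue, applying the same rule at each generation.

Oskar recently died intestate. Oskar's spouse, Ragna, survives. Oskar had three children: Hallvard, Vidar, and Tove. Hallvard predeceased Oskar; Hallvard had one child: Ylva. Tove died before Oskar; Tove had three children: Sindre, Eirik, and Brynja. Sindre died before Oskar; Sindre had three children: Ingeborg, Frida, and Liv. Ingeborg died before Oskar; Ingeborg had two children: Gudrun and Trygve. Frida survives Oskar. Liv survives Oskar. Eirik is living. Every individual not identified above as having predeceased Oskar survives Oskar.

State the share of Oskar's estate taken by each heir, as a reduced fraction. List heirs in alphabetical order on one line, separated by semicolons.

Brynja 2/45; Eirik 2/45; Frida 2/135; Gudrun 1/135; Liv 2/135; Ragna 3/5; Trygve 1/135; Vidar 2/15; Ylva 2/15

Ragna, as surviving spouse, takes 3/5.
The remaining 2/5 passes to Oskar's descendants per stirpes.
The 2/5 is divided into 3 equal shares of 2/15 among Hallvard, Vidar, Tove.
Hallvard predeceased; the 2/15 allotted to Hallvard's branch passes to Hallvard's issue by representation.
Ylva is the sole taker at this level and receives the full 2/15.
Vidar is living and takes 2/15.
Tove predeceased; the 2/15 allotted to Tove's branch passes to Tove's issue by representation.
The 2/15 is divided into 3 equal shares of 2/45 among Sindre, Eirik, Brynja.
Sindre predeceased; the 2/45 allotted to Sindre's branch passes to Sindre's issue by representation.
The 2/45 is divided into 3 equal shares of 2/135 among Ingeborg, Frida, Liv.
Ingeborg predeceased; the 2/135 allotted to Ingeborg's branch passes to Ingeborg's issue by representation.
The 2/135 is divided into 2 equal shares of 1/135 among Gudrun, Trygve.
Gudrun is living and takes 1/135.
Trygve is living and takes 1/135.
Frida is living and takes 2/135.
Liv is living and takes 2/135.
Eirik is living and takes 2/45.
Brynja is living and takes 2/45.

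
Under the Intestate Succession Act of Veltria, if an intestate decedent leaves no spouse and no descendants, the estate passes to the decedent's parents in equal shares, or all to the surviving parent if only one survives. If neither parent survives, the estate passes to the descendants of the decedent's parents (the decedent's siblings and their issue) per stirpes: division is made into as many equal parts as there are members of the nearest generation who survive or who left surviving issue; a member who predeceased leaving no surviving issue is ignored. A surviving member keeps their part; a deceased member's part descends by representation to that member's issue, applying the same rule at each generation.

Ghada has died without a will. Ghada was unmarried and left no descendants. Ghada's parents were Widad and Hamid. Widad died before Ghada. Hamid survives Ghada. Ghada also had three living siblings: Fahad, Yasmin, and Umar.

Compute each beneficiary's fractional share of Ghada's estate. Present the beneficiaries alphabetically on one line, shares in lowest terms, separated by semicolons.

Only one parent, Hamid, survives, so Hamid takes the entire estate. The siblings take nothing because a surviving parent has priority.

Hamid 1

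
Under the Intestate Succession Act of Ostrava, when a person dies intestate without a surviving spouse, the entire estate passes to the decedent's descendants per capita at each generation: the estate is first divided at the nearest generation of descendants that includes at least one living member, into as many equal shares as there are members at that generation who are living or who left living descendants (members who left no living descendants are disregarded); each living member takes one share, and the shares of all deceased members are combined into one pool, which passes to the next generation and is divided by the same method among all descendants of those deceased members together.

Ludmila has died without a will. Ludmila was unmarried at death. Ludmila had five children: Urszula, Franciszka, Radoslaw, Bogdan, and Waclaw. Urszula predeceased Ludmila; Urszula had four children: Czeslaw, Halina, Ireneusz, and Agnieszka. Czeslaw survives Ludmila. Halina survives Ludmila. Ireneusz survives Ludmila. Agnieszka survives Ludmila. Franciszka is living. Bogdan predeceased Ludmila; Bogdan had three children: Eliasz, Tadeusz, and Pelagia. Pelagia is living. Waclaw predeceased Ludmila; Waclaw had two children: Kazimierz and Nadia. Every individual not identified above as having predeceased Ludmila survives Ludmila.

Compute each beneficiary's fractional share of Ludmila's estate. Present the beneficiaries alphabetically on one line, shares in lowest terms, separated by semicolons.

There is no surviving spouse, so the entire estate passes to Ludmila's descendants per capita at each generation.
At generation 1 (Urszula, Franciszka, Radoslaw, Bogdan, Waclaw) there are 5 shares of (1)/5 = 1/5 each.
Living: Franciszka and Radoslaw — each takes 1/5.
Deceased: Urszula, Bogdan, and Waclaw. Their combined 3/5 is pooled and carried to generation 2.
At generation 2 (Czeslaw, Halina, Ireneusz, Agnieszka, Eliasz, Tadeusz, Pelagia, Kazimierz, Nadia) there are 9 shares of (3/5)/9 = 1/15 each.
Living: Czeslaw, Halina, Ireneusz, Agnieszka, Eliasz, Tadeusz, Pelagia, Kazimierz, and Nadia — each takes 1/15.

Agnieszka 1/15; Czeslaw 1/15; Eliasz 1/15; Franciszka 1/5; Halina 1/15; Ireneusz 1/15; Kazimierz 1/15; Nadia 1/15; Pelagia 1/15; Radoslaw 1/5; Tadeusz 1/15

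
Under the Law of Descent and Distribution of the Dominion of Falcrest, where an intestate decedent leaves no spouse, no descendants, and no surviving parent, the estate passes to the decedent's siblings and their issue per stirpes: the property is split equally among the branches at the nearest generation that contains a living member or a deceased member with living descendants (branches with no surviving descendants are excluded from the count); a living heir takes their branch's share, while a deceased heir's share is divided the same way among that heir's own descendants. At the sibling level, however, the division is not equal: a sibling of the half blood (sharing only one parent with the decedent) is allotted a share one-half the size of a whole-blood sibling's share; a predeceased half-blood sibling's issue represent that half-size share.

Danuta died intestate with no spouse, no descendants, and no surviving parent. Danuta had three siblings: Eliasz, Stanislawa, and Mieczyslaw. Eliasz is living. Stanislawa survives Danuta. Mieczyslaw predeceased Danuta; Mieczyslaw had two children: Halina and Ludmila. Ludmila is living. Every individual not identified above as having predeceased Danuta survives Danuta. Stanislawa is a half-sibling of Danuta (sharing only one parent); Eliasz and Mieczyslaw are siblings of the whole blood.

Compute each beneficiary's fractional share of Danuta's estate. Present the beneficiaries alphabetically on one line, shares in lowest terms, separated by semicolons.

No spouse, descendants, or parent survives, so the estate passes to Danuta's siblings per stirpes.
Half-blood siblings count for one-half the weight of whole-blood siblings at the initial division.
Dividing 1 in proportion to weights (total weight 5/2): Eliasz (weight 1) → 2/5; Stanislawa (weight 1/2) → 1/5; Mieczyslaw (weight 1) → 2/5.
Eliasz is living and takes 2/5.
Stanislawa is living and takes 1/5.
Mieczyslaw predeceased; the 2/5 allotted to Mieczyslaw's branch passes to Mieczyslaw's issue by representation.
The 2/5 is divided into 2 equal shares of 1/5 among Halina, Ludmila.
Halina is living and takes 1/5.
Ludmila is living and takes 1/5.

Eliasz 2/5; Halina 1/5; Ludmila 1/5; Stanislawa 1/5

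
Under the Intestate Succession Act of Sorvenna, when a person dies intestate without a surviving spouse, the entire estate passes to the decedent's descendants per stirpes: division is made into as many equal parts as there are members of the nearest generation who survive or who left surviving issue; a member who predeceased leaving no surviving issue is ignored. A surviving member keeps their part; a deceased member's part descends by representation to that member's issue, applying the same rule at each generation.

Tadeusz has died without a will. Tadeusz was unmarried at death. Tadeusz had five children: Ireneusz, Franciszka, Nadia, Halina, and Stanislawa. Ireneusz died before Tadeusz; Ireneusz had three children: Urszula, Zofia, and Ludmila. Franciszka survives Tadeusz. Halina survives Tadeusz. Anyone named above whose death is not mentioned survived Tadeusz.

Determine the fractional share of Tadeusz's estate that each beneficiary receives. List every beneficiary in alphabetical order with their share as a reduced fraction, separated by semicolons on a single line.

There is no surviving spouse, so the entire estate passes to Tadeusz's descendants per stirpes.
The estate is divided into 5 equal shares of 1/5 among Ireneusz, Franciszka, Nadia, Halina, Stanislawa.
Ireneusz predeceased; the 1/5 allotted to Ireneusz's branch passes to Ireneusz's issue by representation.
The 1/5 is divided into 3 equal shares of 1/15 among Urszula, Zofia, Ludmila.
Urszula is living and takes 1/15.
Zofia is living and takes 1/15.
Ludmila is living and takes 1/15.
Franciszka is living and takes 1/5.
Nadia is living and takes 1/5.
Halina is living and takes 1/5.
Stanislawa is living and takes 1/5.

Franciszka 1/5; Halina 1/5; Ludmila 1/15; Nadia 1/5; Stanislawa 1/5; Urszula 1/15; Zofia 1/15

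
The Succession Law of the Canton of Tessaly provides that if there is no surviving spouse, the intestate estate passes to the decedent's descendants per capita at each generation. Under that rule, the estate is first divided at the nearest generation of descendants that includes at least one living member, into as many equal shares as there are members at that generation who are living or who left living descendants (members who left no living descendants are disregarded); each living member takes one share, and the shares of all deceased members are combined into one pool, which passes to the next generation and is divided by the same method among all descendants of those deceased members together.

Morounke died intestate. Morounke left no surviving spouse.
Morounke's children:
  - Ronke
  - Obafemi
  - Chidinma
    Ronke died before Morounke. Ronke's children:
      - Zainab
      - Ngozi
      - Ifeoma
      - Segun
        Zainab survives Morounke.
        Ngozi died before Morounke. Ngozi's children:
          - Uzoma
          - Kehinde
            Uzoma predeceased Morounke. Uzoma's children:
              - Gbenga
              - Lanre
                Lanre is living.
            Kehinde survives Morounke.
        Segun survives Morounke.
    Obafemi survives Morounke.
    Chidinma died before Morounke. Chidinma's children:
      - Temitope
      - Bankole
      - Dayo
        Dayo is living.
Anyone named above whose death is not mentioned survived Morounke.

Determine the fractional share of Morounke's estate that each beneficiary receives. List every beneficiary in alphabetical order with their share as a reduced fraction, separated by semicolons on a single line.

There is no surviving spouse, so the entire estate passes to Morounke's descendants per capita at each generation.
At generation 1 (Ronke, Obafemi, Chidinma) there are 3 shares of (1)/3 = 1/3 each.
Living: Obafemi — each takes 1/3.
Deceased: Ronke and Chidinma. Their combined 2/3 is pooled and carried to generation 2.
At generation 2 (Zainab, Ngozi, Ifeoma, Segun, Temitope, Bankole, Dayo) there are 7 shares of (2/3)/7 = 2/21 each.
Living: Zainab, Ifeoma, Segun, Temitope, Bankole, and Dayo — each takes 2/21.
Deceased: Ngozi. That 2/21 share is carried to generation 3.
At generation 3 (Uzoma, Kehinde) there are 2 shares of (2/21)/2 = 1/21 each.
Living: Kehinde — each takes 1/21.
Deceased: Uzoma. That 1/21 share is carried to generation 4.
At generation 4 (Gbenga, Lanre) there are 2 shares of (1/21)/2 = 1/42 each.
Living: Gbenga and Lanre — each takes 1/42.

Bankole 2/21; Dayo 2/21; Gbenga 1/42; Ifeoma 2/21; Kehinde 1/21; Lanre 1/42; Obafemi 1/3; Segun 2/21; Temitope 2/21; Zainab 2/21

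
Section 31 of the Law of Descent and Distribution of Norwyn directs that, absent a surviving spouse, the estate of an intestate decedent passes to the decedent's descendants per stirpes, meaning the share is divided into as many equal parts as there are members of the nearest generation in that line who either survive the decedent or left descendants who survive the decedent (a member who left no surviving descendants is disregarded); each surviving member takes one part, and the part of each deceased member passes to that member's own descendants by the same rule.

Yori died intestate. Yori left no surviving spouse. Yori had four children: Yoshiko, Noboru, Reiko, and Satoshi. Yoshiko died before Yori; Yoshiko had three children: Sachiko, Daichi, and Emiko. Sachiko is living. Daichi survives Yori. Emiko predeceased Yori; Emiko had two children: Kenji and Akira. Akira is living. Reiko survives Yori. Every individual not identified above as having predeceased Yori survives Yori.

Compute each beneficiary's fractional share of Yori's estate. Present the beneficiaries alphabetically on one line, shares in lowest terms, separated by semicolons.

Akira 1/24; Daichi 1/12; Kenji 1/24; Noboru 1/4; Reiko 1/4; Sachiko 1/12; Satoshi 1/4

There is no surviving spouse, so the entire estate passes to Yori's descendants per stirpes.
The estate is divided into 4 equal shares of 1/4 among Yoshiko, Noboru, Reiko, Satoshi.
Yoshiko predeceased; the 1/4 allotted to Yoshiko's branch passes to Yoshiko's issue by representation.
The 1/4 is divided into 3 equal shares of 1/12 among Sachiko, Daichi, Emiko.
Sachiko is living and takes 1/12.
Daichi is living and takes 1/12.
Emiko predeceased; the 1/12 allotted to Emiko's branch passes to Emiko's issue by representation.
The 1/12 is divided into 2 equal shares of 1/24 among Kenji, Akira.
Kenji is living and takes 1/24.
Akira is living and takes 1/24.
Noboru is living and takes 1/4.
Reiko is living and takes 1/4.
Satoshi is living and takes 1/4.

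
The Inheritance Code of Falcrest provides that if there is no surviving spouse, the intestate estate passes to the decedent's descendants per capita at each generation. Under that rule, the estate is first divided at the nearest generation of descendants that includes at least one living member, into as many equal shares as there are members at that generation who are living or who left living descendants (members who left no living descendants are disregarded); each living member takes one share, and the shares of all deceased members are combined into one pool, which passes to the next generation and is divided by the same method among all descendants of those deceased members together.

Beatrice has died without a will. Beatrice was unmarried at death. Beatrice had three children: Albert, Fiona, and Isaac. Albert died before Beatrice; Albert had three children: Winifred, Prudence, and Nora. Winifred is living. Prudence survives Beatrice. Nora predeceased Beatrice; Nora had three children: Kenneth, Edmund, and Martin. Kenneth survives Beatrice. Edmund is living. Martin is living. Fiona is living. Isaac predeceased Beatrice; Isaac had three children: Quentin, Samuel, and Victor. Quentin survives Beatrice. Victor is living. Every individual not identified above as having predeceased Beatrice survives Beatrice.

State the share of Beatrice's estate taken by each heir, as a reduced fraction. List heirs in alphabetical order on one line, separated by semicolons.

There is no surviving spouse, so the entire estate passes to Beatrice's descendants per capita at each generation.
At generation 1 (Albert, Fiona, Isaac) there are 3 shares of (1)/3 = 1/3 each.
Living: Fiona — each takes 1/3.
Deceased: Albert and Isaac. Their combined 2/3 is pooled and carried to generation 2.
At generation 2 (Winifred, Prudence, Nora, Quentin, Samuel, Victor) there are 6 shares of (2/3)/6 = 1/9 each.
Living: Winifred, Prudence, Quentin, Samuel, and Victor — each takes 1/9.
Deceased: Nora. That 1/9 share is carried to generation 3.
At generation 3 (Kenneth, Edmund, Martin) there are 3 shares of (1/9)/3 = 1/27 each.
Living: Kenneth, Edmund, and Martin — each takes 1/27.

Edmund 1/27; Fiona 1/3; Kenneth 1/27; Martin 1/27; Prudence 1/9; Quentin 1/9; Samuel 1/9; Victor 1/9; Winifred 1/9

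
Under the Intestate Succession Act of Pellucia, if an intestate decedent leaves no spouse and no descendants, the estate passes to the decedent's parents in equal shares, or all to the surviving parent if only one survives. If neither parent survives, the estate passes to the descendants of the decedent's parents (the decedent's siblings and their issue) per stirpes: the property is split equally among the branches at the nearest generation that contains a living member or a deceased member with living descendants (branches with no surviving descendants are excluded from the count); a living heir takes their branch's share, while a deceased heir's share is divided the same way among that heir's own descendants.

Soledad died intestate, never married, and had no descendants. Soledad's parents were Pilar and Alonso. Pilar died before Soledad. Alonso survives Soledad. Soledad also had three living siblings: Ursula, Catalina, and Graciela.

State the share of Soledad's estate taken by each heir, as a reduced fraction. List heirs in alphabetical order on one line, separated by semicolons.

Only one parent, Alonso, survives, so Alonso takes the entire estate. The siblings take nothing because a surviving parent has priority.

Alonso 1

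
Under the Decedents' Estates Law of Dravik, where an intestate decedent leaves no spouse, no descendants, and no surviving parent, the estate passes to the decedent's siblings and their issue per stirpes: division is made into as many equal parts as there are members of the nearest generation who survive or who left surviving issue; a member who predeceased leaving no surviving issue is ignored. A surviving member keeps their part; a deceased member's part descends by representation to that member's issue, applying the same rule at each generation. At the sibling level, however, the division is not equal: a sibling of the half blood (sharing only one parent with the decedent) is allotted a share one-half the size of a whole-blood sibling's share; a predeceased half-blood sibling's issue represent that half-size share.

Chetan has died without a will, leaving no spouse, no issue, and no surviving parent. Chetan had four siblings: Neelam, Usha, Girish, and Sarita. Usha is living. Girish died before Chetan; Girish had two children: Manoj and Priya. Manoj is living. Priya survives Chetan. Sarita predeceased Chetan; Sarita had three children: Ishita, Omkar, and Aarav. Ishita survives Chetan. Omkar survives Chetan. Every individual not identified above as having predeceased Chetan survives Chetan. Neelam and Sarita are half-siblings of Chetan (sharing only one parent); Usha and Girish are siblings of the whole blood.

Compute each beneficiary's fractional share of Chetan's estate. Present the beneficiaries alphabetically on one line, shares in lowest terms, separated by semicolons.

Aarav 1/18; Ishita 1/18; Manoj 1/6; Neelam 1/6; Omkar 1/18; Priya 1/6; Usha 1/3

No spouse, descendants, or parent survives, so the estate passes to Chetan's siblings per stirpes.
Half-blood siblings count for one-half the weight of whole-blood siblings at the initial division.
Dividing 1 in proportion to weights (total weight 3): Neelam (weight 1/2) → 1/6; Usha (weight 1) → 1/3; Girish (weight 1) → 1/3; Sarita (weight 1/2) → 1/6.
Neelam is living and takes 1/6.
Usha is living and takes 1/3.
Girish predeceased; the 1/3 allotted to Girish's branch passes to Girish's issue by representation.
The 1/3 is divided into 2 equal shares of 1/6 among Manoj, Priya.
Manoj is living and takes 1/6.
Priya is living and takes 1/6.
Sarita predeceased; the 1/6 allotted to Sarita's branch passes to Sarita's issue by representation.
The 1/6 is divided into 3 equal shares of 1/18 among Ishita, Omkar, Aarav.
Ishita is living and takes 1/18.
Omkar is living and takes 1/18.
Aarav is living and takes 1/18.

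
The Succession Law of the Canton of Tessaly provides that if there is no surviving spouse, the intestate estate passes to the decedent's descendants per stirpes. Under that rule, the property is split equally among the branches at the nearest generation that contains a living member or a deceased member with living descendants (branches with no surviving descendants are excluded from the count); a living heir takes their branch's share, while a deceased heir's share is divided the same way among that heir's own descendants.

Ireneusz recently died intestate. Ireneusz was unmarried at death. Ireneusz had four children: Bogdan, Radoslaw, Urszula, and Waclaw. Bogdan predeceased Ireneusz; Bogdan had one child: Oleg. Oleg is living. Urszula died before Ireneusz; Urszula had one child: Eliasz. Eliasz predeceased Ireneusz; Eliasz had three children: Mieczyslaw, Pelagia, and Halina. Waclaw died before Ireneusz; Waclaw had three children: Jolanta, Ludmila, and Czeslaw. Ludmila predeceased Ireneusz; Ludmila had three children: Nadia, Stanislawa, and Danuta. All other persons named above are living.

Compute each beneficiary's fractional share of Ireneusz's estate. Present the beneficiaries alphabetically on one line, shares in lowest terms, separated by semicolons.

There is no surviving spouse, so the entire estate passes to Ireneusz's descendants per stirpes.
The estate is divided into 4 equal shares of 1/4 among Bogdan, Radoslaw, Urszula, Waclaw.
Bogdan predeceased; the 1/4 allotted to Bogdan's branch passes to Bogdan's issue by representation.
Oleg is the sole taker at this level and receives the full 1/4.
Radoslaw is living and takes 1/4.
Urszula predeceased; the 1/4 allotted to Urszula's branch passes to Urszula's issue by representation.
Eliasz's line is the sole branch at this level, so the full 1/4 passes to Eliasz's issue by representation.
The 1/4 is divided into 3 equal shares of 1/12 among Mieczyslaw, Pelagia, Halina.
Mieczyslaw is living and takes 1/12.
Pelagia is living and takes 1/12.
Halina is living and takes 1/12.
Waclaw predeceased; the 1/4 allotted to Waclaw's branch passes to Waclaw's issue by representation.
The 1/4 is divided into 3 equal shares of 1/12 among Jolanta, Ludmila, Czeslaw.
Jolanta is living and takes 1/12.
Ludmila predeceased; the 1/12 allotted to Ludmila's branch passes to Ludmila's issue by representation.
The 1/12 is divided into 3 equal shares of 1/36 among Nadia, Stanislawa, Danuta.
Nadia is living and takes 1/36.
Stanislawa is living and takes 1/36.
Danuta is living and takes 1/36.
Czeslaw is living and takes 1/12.

Czeslaw 1/12; Danuta 1/36; Halina 1/12; Jolanta 1/12; Mieczyslaw 1/12; Nadia 1/36; Oleg 1/4; Pelagia 1/12; Radoslaw 1/4; Stanislawa 1/36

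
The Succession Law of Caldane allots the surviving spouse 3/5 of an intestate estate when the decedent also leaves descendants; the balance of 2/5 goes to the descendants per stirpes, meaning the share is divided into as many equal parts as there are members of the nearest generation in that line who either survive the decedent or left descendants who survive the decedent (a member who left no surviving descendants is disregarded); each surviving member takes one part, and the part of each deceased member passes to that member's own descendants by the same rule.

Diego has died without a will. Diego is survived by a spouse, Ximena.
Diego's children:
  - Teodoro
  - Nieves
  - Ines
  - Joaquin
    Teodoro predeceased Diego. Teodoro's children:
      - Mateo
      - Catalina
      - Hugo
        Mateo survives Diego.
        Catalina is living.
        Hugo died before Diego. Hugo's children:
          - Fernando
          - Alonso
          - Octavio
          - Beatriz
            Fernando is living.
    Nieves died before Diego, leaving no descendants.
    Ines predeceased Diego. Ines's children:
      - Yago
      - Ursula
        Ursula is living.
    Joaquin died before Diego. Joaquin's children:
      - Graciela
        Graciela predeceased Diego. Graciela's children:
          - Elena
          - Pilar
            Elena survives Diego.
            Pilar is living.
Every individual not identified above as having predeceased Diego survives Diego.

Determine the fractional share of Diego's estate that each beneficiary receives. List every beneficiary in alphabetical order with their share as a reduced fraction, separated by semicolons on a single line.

Ximena, as surviving spouse, takes 3/5.
The remaining 2/5 passes to Diego's descendants per stirpes.
Nieves left no surviving issue, so that branch lapses and is disregarded.
The 2/5 is divided into 3 equal shares of 2/15 among Teodoro, Ines, Joaquin.
Teodoro predeceased; the 2/15 allotted to Teodoro's branch passes to Teodoro's issue by representation.
The 2/15 is divided into 3 equal shares of 2/45 among Mateo, Catalina, Hugo.
Mateo is living and takes 2/45.
Catalina is living and takes 2/45.
Hugo predeceased; the 2/45 allotted to Hugo's branch passes to Hugo's issue by representation.
The 2/45 is divided into 4 equal shares of 1/90 among Fernando, Alonso, Octavio, Beatriz.
Fernando is living and takes 1/90.
Alonso is living and takes 1/90.
Octavio is living and takes 1/90.
Beatriz is living and takes 1/90.
Ines predeceased; the 2/15 allotted to Ines's branch passes to Ines's issue by representation.
The 2/15 is divided into 2 equal shares of 1/15 among Yago, Ursula.
Yago is living and takes 1/15.
Ursula is living and takes 1/15.
Joaquin predeceased; the 2/15 allotted to Joaquin's branch passes to Joaquin's issue by representation.
Graciela's line is the sole branch at this level, so the full 2/15 passes to Graciela's issue by representation.
The 2/15 is divided into 2 equal shares of 1/15 among Elena, Pilar.
Elena is living and takes 1/15.
Pilar is living and takes 1/15.

Alonso 1/90; Beatriz 1/90; Catalina 2/45; Elena 1/15; Fernando 1/90; Mateo 2/45; Octavio 1/90; Pilar 1/15; Ursula 1/15; Ximena 3/5; Yago 1/15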